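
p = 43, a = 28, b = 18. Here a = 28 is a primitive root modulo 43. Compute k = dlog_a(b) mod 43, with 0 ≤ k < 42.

31

Baby-step giant-step with m = ceil(sqrt(42)) = 7.
Baby table (28^j mod 43 for j=0..6):
  0:1  1:28  2:10  3:22  4:14  5:5  6:11
Giant step factor: 28^(-7) ≡ 37 (mod 43).
Scan 18·37^i mod 43 for i = 0, 1, …:
  i=0: 18   i=1: 21   i=2: 3   i=3: 25
  i=4: 22
Match at i=4, j=3: k = 4·7 + 3 = 31.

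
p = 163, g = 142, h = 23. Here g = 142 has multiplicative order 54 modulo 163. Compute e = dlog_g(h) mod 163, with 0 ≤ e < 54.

Successive powers of 142 modulo 163:
  142^0=1  142^1=142  142^2=115  142^3=30  142^4=22  142^5=27
  142^6=85  142^7=8  142^8=158  142^9=105  142^10=77  142^11=13
  142^12=53  142^13=28  142^14=64  142^15=123  142^16=25  142^17=127
  142^18=104  142^19=98  142^20=61  142^21=23
So 142^21 ≡ 23 (mod 163), giving e = 21.

21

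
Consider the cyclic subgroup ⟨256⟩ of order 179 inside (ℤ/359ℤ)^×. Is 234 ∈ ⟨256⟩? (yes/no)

no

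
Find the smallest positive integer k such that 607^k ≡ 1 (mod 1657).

1656

The order of 607 must divide p − 1 = 1656 = 2^3 · 3^2 · 23.
Divisors: 1, 2, 3, 4, 6, 8, 9, 12, 18, 23, 24, 36, 46, 69, 72, 92, 138, 184, 207, 276, 414, 552, 828, 1656.
Check each in increasing order: 607^1 ≡ 607;  607^2 ≡ 595;  607^3 ≡ 1596;  607^4 ≡ 1084;  607^6 ≡ 407;  607^8 ≡ 243;  607^9 ≡ 28;  607^12 ≡ 1606;  607^18 ≡ 784;  607^23 ≡ 381;  607^24 ≡ 944;  607^36 ≡ 1566;  607^46 ≡ 1002;  607^69 ≡ 652;  607^72 ≡ 1653;  607^92 ≡ 1519;  607^138 ≡ 912;  607^184 ≡ 817;  607^207 ≡ 1418;  607^276 ≡ 1587;  607^414 ≡ 783;  607^552 ≡ 1586;  607^828 ≡ 1656;  607^1656 ≡ 1.
Smallest exponent giving 1 is 1656.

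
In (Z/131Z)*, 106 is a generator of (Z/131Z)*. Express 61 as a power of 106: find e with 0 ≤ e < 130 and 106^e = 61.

104

Baby-step giant-step with m = ceil(sqrt(130)) = 12.
Baby table (106^j mod 131 for j=0..11):
  0:1  1:106  2:101  3:95  4:114  5:32  6:117  7:88
  8:27  9:111  10:107  11:76
Giant step factor: 106^(-12) ≡ 129 (mod 131).
Scan 61·129^i mod 131 for i = 0, 1, …:
  i=0: 61   i=1: 9   i=2: 113   i=3: 36
  i=4: 59   i=5: 13   i=6: 105   i=7: 52
  i=8: 27
Match at i=8, j=8: e = 8·12 + 8 = 104.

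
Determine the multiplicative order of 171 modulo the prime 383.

The order of 171 must divide p − 1 = 382 = 2 · 191.
Divisors: 1, 2, 191, 382.
Check each in increasing order: 171^1 ≡ 171;  171^2 ≡ 133;  171^191 ≡ 1.
Smallest exponent giving 1 is 191.

191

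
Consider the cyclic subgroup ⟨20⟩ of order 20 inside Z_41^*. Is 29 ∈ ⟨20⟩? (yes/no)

no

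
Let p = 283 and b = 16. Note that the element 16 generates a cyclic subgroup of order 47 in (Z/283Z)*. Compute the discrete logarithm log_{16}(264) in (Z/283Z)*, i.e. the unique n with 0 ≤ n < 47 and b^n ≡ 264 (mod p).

Baby-step giant-step with m = ceil(sqrt(47)) = 7.
Baby table (16^j mod 283 for j=0..6):
  0:1  1:16  2:256  3:134  4:163  5:61  6:127
Giant step factor: 16^(-7) ≡ 111 (mod 283).
Scan 264·111^i mod 283 for i = 0, 1, …:
  i=0: 264   i=1: 155   i=2: 225   i=3: 71
  i=4: 240   i=5: 38   i=6: 256
Match at i=6, j=2: n = 6·7 + 2 = 44.

44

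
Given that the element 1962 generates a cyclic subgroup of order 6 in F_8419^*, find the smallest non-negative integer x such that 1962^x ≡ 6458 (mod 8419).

5

Successive powers of 1962 modulo 8419:
  1962^0=1  1962^1=1962  1962^2=1961  1962^3=8418  1962^4=6457  1962^5=6458
So 1962^5 ≡ 6458 (mod 8419), giving x = 5.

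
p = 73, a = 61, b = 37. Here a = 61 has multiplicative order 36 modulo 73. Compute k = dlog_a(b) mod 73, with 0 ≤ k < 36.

16

Successive powers of 61 modulo 73:
  61^0=1  61^1=61  61^2=71  61^3=24  61^4=4  61^5=25
  61^6=65  61^7=23  61^8=16  61^9=27  61^10=41  61^11=19
  61^12=64  61^13=35  61^14=18  61^15=3  61^16=37
So 61^16 ≡ 37 (mod 73), giving k = 16.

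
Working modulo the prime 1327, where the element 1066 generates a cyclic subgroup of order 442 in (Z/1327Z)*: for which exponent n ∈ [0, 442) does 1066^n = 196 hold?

Baby-step giant-step with m = ceil(sqrt(442)) = 22.
Baby table (1066^j mod 1327 for j=0..21):
  0:1  1:1066  2:444  3:892  4:740  5:602  6:791  7:561
  8:876  9:935  10:133  11:1116  12:664  13:533  14:222  15:446
  16:370  17:301  18:1059  19:944  20:438  21:1131
Giant step factor: 1066^(-22) ≡ 449 (mod 1327).
Scan 196·449^i mod 1327 for i = 0, 1, …:
  i=0: 196   i=1: 422   i=2: 1044   i=3: 325
  i=4: 1282   i=5: 1027   i=6: 654   i=7: 379
  i=8: 315   i=9: 773   i=10: 730   i=11: 1
Match at i=11, j=0: n = 11·22 + 0 = 242.

242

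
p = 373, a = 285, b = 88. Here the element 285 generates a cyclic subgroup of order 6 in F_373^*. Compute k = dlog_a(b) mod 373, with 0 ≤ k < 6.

Successive powers of 285 modulo 373:
  285^0=1  285^1=285  285^2=284  285^3=372  285^4=88
So 285^4 ≡ 88 (mod 373), giving k = 4.

4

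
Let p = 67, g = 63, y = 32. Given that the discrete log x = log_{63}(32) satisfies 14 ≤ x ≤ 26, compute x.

19

Compute 63^14 mod 67 = 23, then multiply by 63 repeatedly:
  63^14=23  63^15=42  63^16=33  63^17=2  63^18=59
  63^19=32
Found 32 at exponent 19.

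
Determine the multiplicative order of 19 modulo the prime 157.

The order of 19 must divide p − 1 = 156 = 2^2 · 3 · 13.
Divisors: 1, 2, 3, 4, 6, 12, 13, 26, 39, 52, 78, 156.
Check each in increasing order: 19^1 ≡ 19;  19^2 ≡ 47;  19^3 ≡ 108;  19^4 ≡ 11;  19^6 ≡ 46;  19^12 ≡ 75;  19^13 ≡ 12;  19^26 ≡ 144;  19^39 ≡ 1.
Smallest exponent giving 1 is 39.

39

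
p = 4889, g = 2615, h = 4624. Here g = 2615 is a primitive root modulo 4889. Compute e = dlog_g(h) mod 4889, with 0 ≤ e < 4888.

Baby-step giant-step with m = ceil(sqrt(4888)) = 70.
Baby table (2615^j mod 4889 for j=0..69):
  0:1  1:2615  2:3403  3:865  4:3257  5:417  6:208  7:1241
  8:3808  9:3916  10:2774  11:3623  12:4152  13:3900  14:46  15:2954
  16:90  17:678  18:3152  19:4515  20:4679  21:3307  22:4053  23:4132
  24:490  25:432  26:321  27:3396  28:2116  29:3881  30:4140  31:1854
  32:3211  33:2352  34:118  35:563  36:656  37:4290  38:2984  39:316
  40:99  41:4657  42:4445  43:2522  44:4658  45:2171  46:1036  47:634
  48:539  49:1453  50:842  51:1780  52:372  53:4758  54:4554  55:3995
  56:4021  57:3565  58:4041  59:2086  60:3655  61:4719  62:349  63:3281
  64:4509  65:3656  66:2445  67:3752  68:4146  69:2877
Giant step factor: 2615^(-70) ≡ 1396 (mod 4889).
Scan 4624·1396^i mod 4889 for i = 0, 1, …:
  i=0: 4624   i=1: 1624   i=2: 3497   i=3: 2590
  i=4: 2669   i=5: 506   i=6: 2360   i=7: 4263
  i=8: 1235   i=9: 3132     …   i=48: 2329
  i=49: 99
Match at i=49, j=40: e = 49·70 + 40 = 3470.

3470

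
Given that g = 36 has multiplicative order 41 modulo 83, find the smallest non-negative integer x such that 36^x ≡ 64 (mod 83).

Successive powers of 36 modulo 83:
  36^0=1  36^1=36  36^2=51  36^3=10  36^4=28  36^5=12
  36^6=17  36^7=31  36^8=37  36^9=4  36^10=61  36^11=38
  36^12=40  36^13=29  36^14=48  36^15=68  36^16=41  36^17=65
  36^18=16  36^19=78  36^20=69  36^21=77  36^22=33  36^23=26
  36^24=23  36^25=81  36^26=11  36^27=64
So 36^27 ≡ 64 (mod 83), giving x = 27.

27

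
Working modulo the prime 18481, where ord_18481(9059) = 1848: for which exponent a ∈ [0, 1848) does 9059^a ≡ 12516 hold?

221

Baby-step giant-step with m = ceil(sqrt(1848)) = 43.
Baby table (9059^j mod 18481 for j=0..42):
  0:1  1:9059  2:9841  3:15756  4:4841  5:17687  6:14744  7:3709
  8:1373  9:294  10:2082  11:10218  12:12014  13:217  14:6817  15:10182
  16:67  17:15561  18:12512  19:2235  20:10170  21:2245  22:8355  23:8250
  24:18067  25:1217  26:10127  27:809  28:10255  29:14539  30:13195  31:16878
  32:4489  33:7651  34:6659  35:1897  36:16074  37:2567  38:5355  39:16801
  40:9224  41:7615  42:13193
Giant step factor: 9059^(-43) ≡ 7765 (mod 18481).
Scan 12516·7765^i mod 18481 for i = 0, 1, …:
  i=0: 12516   i=1: 13642   i=2: 15519   i=3: 8915
  i=4: 13630   i=5: 14744
Match at i=5, j=6: a = 5·43 + 6 = 221.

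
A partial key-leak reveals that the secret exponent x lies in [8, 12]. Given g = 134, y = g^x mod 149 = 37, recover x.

12

Compute 134^8 mod 149 = 33, then multiply by 134 repeatedly:
  134^8=33  134^9=101  134^10=124  134^11=77  134^12=37
Found 37 at exponent 12.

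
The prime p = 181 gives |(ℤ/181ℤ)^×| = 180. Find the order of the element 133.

The order of 133 must divide p − 1 = 180 = 2^2 · 3^2 · 5.
Divisors: 1, 2, 3, 4, 5, 6, 9, 10, 12, 15, 18, 20, 30, 36, 45, 60, 90, 180.
Check each in increasing order: 133^1 ≡ 133;  133^2 ≡ 132;  133^3 ≡ 180;  133^4 ≡ 48;  133^5 ≡ 49;  133^6 ≡ 1.
Smallest exponent giving 1 is 6.

6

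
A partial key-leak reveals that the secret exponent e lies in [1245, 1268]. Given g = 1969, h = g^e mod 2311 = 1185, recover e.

Compute 1969^1245 mod 2311 = 1728, then multiply by 1969 repeatedly:
  1969^1245=1728  1969^1246=640  1969^1247=665  1969^1248=1359  1969^1249=2044
  1969^1250=1185
Found 1185 at exponent 1250.

1250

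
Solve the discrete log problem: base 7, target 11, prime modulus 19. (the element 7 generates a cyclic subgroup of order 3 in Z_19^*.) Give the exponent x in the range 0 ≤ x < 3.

2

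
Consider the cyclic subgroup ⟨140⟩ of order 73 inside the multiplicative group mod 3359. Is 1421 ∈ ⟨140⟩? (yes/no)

yes

1421 ∈ ⟨140⟩ iff 1421^73 ≡ 1 (mod 3359), since |⟨140⟩| = 73.
1421^73 mod 3359 = 1.
Since 1 = 1, 1421 lies in the subgroup.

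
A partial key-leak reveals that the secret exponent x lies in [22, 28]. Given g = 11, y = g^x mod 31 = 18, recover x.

22

Compute 11^22 mod 31 = 18, then multiply by 11 repeatedly:
  11^22=18
Found 18 at exponent 22.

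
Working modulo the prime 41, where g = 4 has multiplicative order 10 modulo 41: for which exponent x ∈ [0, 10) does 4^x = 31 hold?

Successive powers of 4 modulo 41:
  4^0=1  4^1=4  4^2=16  4^3=23  4^4=10  4^5=40
  4^6=37  4^7=25  4^8=18  4^9=31
So 4^9 ≡ 31 (mod 41), giving x = 9.

9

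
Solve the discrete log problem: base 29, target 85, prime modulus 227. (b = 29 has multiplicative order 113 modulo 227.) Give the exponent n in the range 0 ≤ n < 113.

42

Baby-step giant-step with m = ceil(sqrt(113)) = 11.
Baby table (29^j mod 227 for j=0..10):
  0:1  1:29  2:160  3:100  4:176  5:110  6:12  7:121
  8:104  9:65  10:69
Giant step factor: 29^(-11) ≡ 27 (mod 227).
Scan 85·27^i mod 227 for i = 0, 1, …:
  i=0: 85   i=1: 25   i=2: 221   i=3: 65
Match at i=3, j=9: n = 3·11 + 9 = 42.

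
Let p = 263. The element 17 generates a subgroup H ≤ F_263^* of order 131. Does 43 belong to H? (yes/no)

yes

43 ∈ ⟨17⟩ iff 43^131 ≡ 1 (mod 263), since |⟨17⟩| = 131.
43^131 mod 263 = 1.
Since 1 = 1, 43 lies in the subgroup.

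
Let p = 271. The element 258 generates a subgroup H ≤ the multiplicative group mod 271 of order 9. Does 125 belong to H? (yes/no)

yes

⟨258⟩ has order 9; its elements mod 271 are {1, 28, 106, 125, 169, 178, 242, 248, 258}.
125 is in this set.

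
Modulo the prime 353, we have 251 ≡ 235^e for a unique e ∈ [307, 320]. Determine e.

Compute 235^307 mod 353 = 210, then multiply by 235 repeatedly:
  235^307=210  235^308=283  235^309=141  235^310=306  235^311=251
Found 251 at exponent 311.

311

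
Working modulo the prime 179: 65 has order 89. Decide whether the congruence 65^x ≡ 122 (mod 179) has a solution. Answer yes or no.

no

122 ∈ ⟨65⟩ iff 122^89 ≡ 1 (mod 179), since |⟨65⟩| = 89.
122^89 mod 179 = 178.
Since 178 ≠ 1, 122 does not lie in the subgroup.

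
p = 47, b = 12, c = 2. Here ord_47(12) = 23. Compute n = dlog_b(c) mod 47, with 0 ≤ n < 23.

11

Successive powers of 12 modulo 47:
  12^0=1  12^1=12  12^2=3  12^3=36  12^4=9  12^5=14
  12^6=27  12^7=42  12^8=34  12^9=32  12^10=8  12^11=2
So 12^11 ≡ 2 (mod 47), giving n = 11.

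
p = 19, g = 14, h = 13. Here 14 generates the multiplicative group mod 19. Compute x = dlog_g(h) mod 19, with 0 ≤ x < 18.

Successive powers of 14 modulo 19:
  14^0=1  14^1=14  14^2=6  14^3=8  14^4=17  14^5=10
  14^6=7  14^7=3  14^8=4  14^9=18  14^10=5  14^11=13
So 14^11 ≡ 13 (mod 19), giving x = 11.

11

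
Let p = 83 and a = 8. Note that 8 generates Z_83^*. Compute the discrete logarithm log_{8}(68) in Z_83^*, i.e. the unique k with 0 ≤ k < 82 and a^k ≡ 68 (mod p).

Baby-step giant-step with m = ceil(sqrt(82)) = 10.
Baby table (8^j mod 83 for j=0..9):
  0:1  1:8  2:64  3:14  4:29  5:66  6:30  7:74
  8:11  9:5
Giant step factor: 8^(-10) ≡ 27 (mod 83).
Scan 68·27^i mod 83 for i = 0, 1, …:
  i=0: 68   i=1: 10   i=2: 21   i=3: 69
  i=4: 37   i=5: 3   i=6: 81   i=7: 29
Match at i=7, j=4: k = 7·10 + 4 = 74.

74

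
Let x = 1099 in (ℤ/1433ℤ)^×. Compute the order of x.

716

The order of 1099 must divide p − 1 = 1432 = 2^3 · 179.
Divisors: 1, 2, 4, 8, 179, 358, 716, 1432.
Check each in increasing order: 1099^1 ≡ 1099;  1099^2 ≡ 1215;  1099^4 ≡ 235;  1099^8 ≡ 771;  1099^179 ≡ 891;  1099^358 ≡ 1432;  1099^716 ≡ 1.
Smallest exponent giving 1 is 716.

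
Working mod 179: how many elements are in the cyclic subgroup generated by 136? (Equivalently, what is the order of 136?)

178

The order of 136 must divide p − 1 = 178 = 2 · 89.
Divisors: 1, 2, 89, 178.
Check each in increasing order: 136^1 ≡ 136;  136^2 ≡ 59;  136^89 ≡ 178;  136^178 ≡ 1.
Smallest exponent giving 1 is 178.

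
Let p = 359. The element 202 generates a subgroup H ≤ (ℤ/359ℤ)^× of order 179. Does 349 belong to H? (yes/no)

no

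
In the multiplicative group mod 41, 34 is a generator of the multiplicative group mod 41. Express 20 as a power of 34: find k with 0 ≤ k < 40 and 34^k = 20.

6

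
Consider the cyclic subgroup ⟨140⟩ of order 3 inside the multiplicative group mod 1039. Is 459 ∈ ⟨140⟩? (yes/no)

no

459 ∈ ⟨140⟩ iff 459^3 ≡ 1 (mod 1039), since |⟨140⟩| = 3.
459^3 mod 1039 = 771.
Since 771 ≠ 1, 459 does not lie in the subgroup.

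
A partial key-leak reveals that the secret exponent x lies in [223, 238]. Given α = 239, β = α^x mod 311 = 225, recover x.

Compute 239^223 mod 311 = 247, then multiply by 239 repeatedly:
  239^223=247  239^224=254  239^225=61  239^226=273  239^227=248
  239^228=182  239^229=269  239^230=225
Found 225 at exponent 230.

230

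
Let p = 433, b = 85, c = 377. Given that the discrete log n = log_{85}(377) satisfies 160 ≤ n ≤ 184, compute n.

175

Compute 85^160 mod 433 = 139, then multiply by 85 repeatedly:
  85^160=139  85^161=124  85^162=148  85^163=23  85^164=223
  85^165=336  85^166=415  85^167=202  85^168=283  85^169=240
  85^170=49  85^171=268  85^172=264  85^173=357  85^174=35
  85^175=377
Found 377 at exponent 175.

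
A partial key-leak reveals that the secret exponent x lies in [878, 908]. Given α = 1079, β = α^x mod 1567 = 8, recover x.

Compute 1079^878 mod 1567 = 1329, then multiply by 1079 repeatedly:
  1079^878=1329  1079^879=186  1079^880=118  1079^881=395  1079^882=1548
  1079^883=1437  1079^884=760  1079^885=499  1079^886=940  1079^887=411
  1079^888=8
Found 8 at exponent 888.

888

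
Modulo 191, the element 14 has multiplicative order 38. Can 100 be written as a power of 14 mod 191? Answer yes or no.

no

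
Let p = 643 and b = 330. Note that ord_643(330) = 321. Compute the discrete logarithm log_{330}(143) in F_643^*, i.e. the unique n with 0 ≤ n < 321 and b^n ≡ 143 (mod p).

Baby-step giant-step with m = ceil(sqrt(321)) = 18.
Baby table (330^j mod 643 for j=0..17):
  0:1  1:330  2:233  3:373  4:277  5:104  6:241  7:441
  8:212  9:516  10:528  11:630  12:211  13:186  14:295  15:257
  16:577  17:82
Giant step factor: 330^(-18) ≡ 131 (mod 643).
Scan 143·131^i mod 643 for i = 0, 1, …:
  i=0: 143   i=1: 86   i=2: 335   i=3: 161
  i=4: 515   i=5: 593   i=6: 523   i=7: 355
  i=8: 209   i=9: 373
Match at i=9, j=3: n = 9·18 + 3 = 165.

165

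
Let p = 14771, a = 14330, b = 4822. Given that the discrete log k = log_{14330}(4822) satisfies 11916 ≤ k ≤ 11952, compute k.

Compute 14330^11916 mod 14771 = 5632, then multiply by 14330 repeatedly:
  14330^11916=5632  14330^11917=12587  14330^11918=3029  14330^11919=8372  14330^11920=698
  14330^11921=2373  14330^11922=2248  14330^11923=13060  14330^11924=1230  14330^11925=4097
  14330^11926=10056  14330^11927=11375  14330^11928=5765  14330^11929=13018  14330^11930=4981
  14330^11931=4258  14330^11932=12910  14330^11933=8296  14330^11934=4672  14330^11935=7588
  14330^11936=6709  14330^11937=10302  14330^11938=6286  14330^11939=4822
Found 4822 at exponent 11939.

11939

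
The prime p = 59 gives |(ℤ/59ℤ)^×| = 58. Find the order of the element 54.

58

The order of 54 must divide p − 1 = 58 = 2 · 29.
Divisors: 1, 2, 29, 58.
Check each in increasing order: 54^1 ≡ 54;  54^2 ≡ 25;  54^29 ≡ 58;  54^58 ≡ 1.
Smallest exponent giving 1 is 58.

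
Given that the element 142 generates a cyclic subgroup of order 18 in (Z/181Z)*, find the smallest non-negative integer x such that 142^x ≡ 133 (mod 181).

15

Successive powers of 142 modulo 181:
  142^0=1  142^1=142  142^2=73  142^3=49  142^4=80  142^5=138
  142^6=48  142^7=119  142^8=65  142^9=180  142^10=39  142^11=108
  142^12=132  142^13=101  142^14=43  142^15=133
So 142^15 ≡ 133 (mod 181), giving x = 15.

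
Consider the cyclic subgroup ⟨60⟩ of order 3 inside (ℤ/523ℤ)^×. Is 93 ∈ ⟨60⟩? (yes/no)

93 ∈ ⟨60⟩ iff 93^3 ≡ 1 (mod 523), since |⟨60⟩| = 3.
93^3 mod 523 = 506.
Since 506 ≠ 1, 93 does not lie in the subgroup.

no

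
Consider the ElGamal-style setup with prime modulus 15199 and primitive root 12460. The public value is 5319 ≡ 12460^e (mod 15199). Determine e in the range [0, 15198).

8120

Baby-step giant-step with m = ceil(sqrt(15198)) = 124.
Baby table (12460^j mod 15199 for j=0..123):
  0:1  1:12460  2:9014  3:9029  4:13541  5:11960  6:10604  7:933
  8:13144  9:5015  10:3811  11:3384  12:2614  13:14182  14:4146  15:12958
  16:12902  17:14296  18:11079  19:7022  20:8676  21:7672  22:6609  23:15157
  24:8645  25:1387  26:757  27:8840  28:14446  29:10602  30:6411  31:10315
  32:2156  33:7127  34:9862  35:11804  36:12316  37:8256  38:2928  39:5280
  40:7528  41:5851  42:9056  43:384  44:12154  45:11203  46:1764  47:1686
  48:2542  49:13803  50:8695  51:1228  52:10686  53:4320  54:7541  55:642
  56:4646  57:11368  58:5799  59:14693  60:2825  61:13815  62:6225  63:3003
  64:12641  65:14822  66:14270  67:6298  68:643  69:1907  70:5183  71:14828
  72:13035  73:14785  74:9220  75:7158  76:948  77:2457  78:3434  79:2455
  80:8912  81:14825  82:6053  83:2942  84:12531  85:12132  86:10665  87:1043
  88:635  89:8620  90:9066  91:3392  92:11100  93:10299  94:383  95:14893
  96:2189  97:7934  98:3344  99:5781  100:3199  101:7762  102:3283  103:5671
  104:509  105:4157  106:13227  107:5663  108:7222  109:8040  110:1791  111:3728
  112:2736  113:14402  114:9526  115:4969  116:8213  117:14312  118:12852  119:14455
  120:1150  121:11542  122:382  123:2433
Giant step factor: 12460^(-124) ≡ 6790 (mod 15199).
Scan 5319·6790^i mod 15199 for i = 0, 1, …:
  i=0: 5319   i=1: 3186   i=2: 4763   i=3: 12497
  i=4: 13812   i=5: 5650   i=6: 1224   i=7: 12306
  i=8: 8837   i=9: 12777     …   i=64: 6906
  i=65: 2825
Match at i=65, j=60: e = 65·124 + 60 = 8120.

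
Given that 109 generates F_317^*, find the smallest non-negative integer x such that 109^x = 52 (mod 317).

33

Baby-step giant-step with m = ceil(sqrt(316)) = 18.
Baby table (109^j mod 317 for j=0..17):
  0:1  1:109  2:152  3:84  4:280  5:88  6:82  7:62
  8:101  9:231  10:136  11:242  12:67  13:12  14:40  15:239
  16:57  17:190
Giant step factor: 109^(-18) ≡ 157 (mod 317).
Scan 52·157^i mod 317 for i = 0, 1, …:
  i=0: 52   i=1: 239
Match at i=1, j=15: x = 1·18 + 15 = 33.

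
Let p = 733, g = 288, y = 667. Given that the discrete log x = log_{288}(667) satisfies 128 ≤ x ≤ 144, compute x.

134

Compute 288^128 mod 733 = 719, then multiply by 288 repeatedly:
  288^128=719  288^129=366  288^130=589  288^131=309  288^132=299
  288^133=351  288^134=667
Found 667 at exponent 134.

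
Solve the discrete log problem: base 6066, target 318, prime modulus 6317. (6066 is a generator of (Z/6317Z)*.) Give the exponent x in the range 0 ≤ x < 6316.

1700

Baby-step giant-step with m = ceil(sqrt(6316)) = 80.
Baby table (6066^j mod 6317 for j=0..79):
  0:1  1:6066  2:6148  3:4517  4:3293  5:984  6:5696  7:4263
  8:3877  9:6008  10:1755  11:1685  12:304  13:5817  14:5477  15:2379
  16:2986  17:2237  18:726  19:967  20:3646  21:819  22:2892  23:563
  24:3978  25:5925  26:3637  27:3078  28:4413  29:4129  30:5926  31:3386
  32:2909  33:2613  34:1105  35:593  36:2765  37:855  38:173  39:796
  40:2348  41:4450  42:1159  43:5990  44:6273  45:4727  46:1119  47:3396
  48:399  49:923  50:2056  51:1938  52:6288  53:962  54:4901  55:1664
  56:5575  57:3049  58:5375  59:2713  60:1273  61:2644  62:5958  63:1671
  64:3818  65:1866  66:5409  67:496  68:1844  69:4614  70:4214  71:3542
  72:1655  73:1517  74:4570  75:2624  76:4661  77:5051  78:1916  79:5493
Giant step factor: 6066^(-80) ≡ 2844 (mod 6317).
Scan 318·2844^i mod 6317 for i = 0, 1, …:
  i=0: 318   i=1: 1061   i=2: 4275   i=3: 4192
  i=4: 1869   i=5: 2839   i=6: 990   i=7: 4495
  i=8: 4489   i=9: 59     …   i=20: 1063
  i=21: 3646
Match at i=21, j=20: x = 21·80 + 20 = 1700.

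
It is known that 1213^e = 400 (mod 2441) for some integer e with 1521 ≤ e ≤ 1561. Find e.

1528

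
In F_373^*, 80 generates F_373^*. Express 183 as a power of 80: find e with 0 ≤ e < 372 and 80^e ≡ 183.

Baby-step giant-step with m = ceil(sqrt(372)) = 20.
Baby table (80^j mod 373 for j=0..19):
  0:1  1:80  2:59  3:244  4:124  5:222  6:229  7:43
  8:83  9:299  10:48  11:110  12:221  13:149  14:357  15:212
  16:175  17:199  18:254  19:178
Giant step factor: 80^(-20) ≡ 130 (mod 373).
Scan 183·130^i mod 373 for i = 0, 1, …:
  i=0: 183   i=1: 291   i=2: 157   i=3: 268
  i=4: 151   i=5: 234   i=6: 207   i=7: 54
  i=8: 306   i=9: 242   i=10: 128   i=11: 228
  i=12: 173   i=13: 110
Match at i=13, j=11: e = 13·20 + 11 = 271.

271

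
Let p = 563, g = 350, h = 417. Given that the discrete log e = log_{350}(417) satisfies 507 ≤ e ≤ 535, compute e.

Compute 350^507 mod 563 = 417, then multiply by 350 repeatedly:
  350^507=417
Found 417 at exponent 507.

507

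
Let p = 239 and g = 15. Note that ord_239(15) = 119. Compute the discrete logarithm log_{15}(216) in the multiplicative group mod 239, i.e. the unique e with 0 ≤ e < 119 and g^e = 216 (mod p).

112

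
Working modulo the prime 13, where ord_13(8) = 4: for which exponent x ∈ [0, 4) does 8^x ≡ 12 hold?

2

Successive powers of 8 modulo 13:
  8^0=1  8^1=8  8^2=12
So 8^2 ≡ 12 (mod 13), giving x = 2.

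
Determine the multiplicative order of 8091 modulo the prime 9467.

The order of 8091 must divide p − 1 = 9466 = 2 · 4733.
Divisors: 1, 2, 4733, 9466.
Check each in increasing order: 8091^1 ≡ 8091;  8091^2 ≡ 9443;  8091^4733 ≡ 1.
Smallest exponent giving 1 is 4733.

4733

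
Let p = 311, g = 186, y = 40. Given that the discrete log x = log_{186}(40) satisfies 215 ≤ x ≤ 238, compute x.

234

Compute 186^215 mod 311 = 87, then multiply by 186 repeatedly:
  186^215=87  186^216=10  186^217=305  186^218=128  186^219=172
  186^220=270  186^221=149  186^222=35  186^223=290  186^224=137
  186^225=291  186^226=12  186^227=55  186^228=278  186^229=82
  186^230=13  186^231=241  186^232=42  186^233=37  186^234=40
Found 40 at exponent 234.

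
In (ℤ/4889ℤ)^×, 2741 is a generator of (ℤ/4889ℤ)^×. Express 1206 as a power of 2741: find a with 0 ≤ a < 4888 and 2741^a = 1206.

Baby-step giant-step with m = ceil(sqrt(4888)) = 70.
Baby table (2741^j mod 4889 for j=0..69):
  0:1  1:2741  2:3577  3:2112  4:416  5:1119  6:1776  7:3461
  8:1941  9:1049  10:577  11:2410  12:771  13:1263  14:471  15:315
  16:2951  17:2285  18:376  19:3926  20:477  21:2094  22:4857  23:290
  24:2872  25:862  26:1355  27:3304  28:1836  29:1695  30:1445  31:655
  32:1092  33:1104  34:4662  35:3585  36:4484  37:4587  38:3348  39:215
  40:2635  41:1482  42:4292  43:1438  44:1024  45:498  46:987  47:1750
  48:641  49:1830  50:4805  51:4428  52:2650  53:3485  54:4168  55:3784
  56:2375  57:2616  58:3182  59:4775  60:422  61:2898  62:3682  63:1466
  64:4437  65:2874  66:1455  67:3620  68:2639  69:2668
Giant step factor: 2741^(-70) ≡ 2153 (mod 4889).
Scan 1206·2153^i mod 4889 for i = 0, 1, …:
  i=0: 1206   i=1: 459   i=2: 649   i=3: 3932
  i=4: 2737   i=5: 1516   i=6: 2985   i=7: 2559
  i=8: 4513   i=9: 2046     …   i=42: 1163
  i=43: 771
Match at i=43, j=12: a = 43·70 + 12 = 3022.

3022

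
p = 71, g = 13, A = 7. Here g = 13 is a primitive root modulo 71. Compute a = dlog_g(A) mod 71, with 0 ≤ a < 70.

9

Baby-step giant-step with m = ceil(sqrt(70)) = 9.
Baby table (13^j mod 71 for j=0..8):
  0:1  1:13  2:27  3:67  4:19  5:34  6:16  7:66
  8:6
Giant step factor: 13^(-9) ≡ 61 (mod 71).
Scan 7·61^i mod 71 for i = 0, 1, …:
  i=0: 7   i=1: 1
Match at i=1, j=0: a = 1·9 + 0 = 9.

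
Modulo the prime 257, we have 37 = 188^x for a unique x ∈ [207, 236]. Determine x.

Compute 188^207 mod 257 = 93, then multiply by 188 repeatedly:
  188^207=93  188^208=8  188^209=219  188^210=52  188^211=10
  188^212=81  188^213=65  188^214=141  188^215=37
Found 37 at exponent 215.

215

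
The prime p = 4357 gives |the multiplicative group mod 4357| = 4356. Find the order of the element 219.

2178

The order of 219 must divide p − 1 = 4356 = 2^2 · 3^2 · 11^2.
Divisors: 1, 2, 3, 4, 6, 9, 11, 12, 18, 22, 33, 36, 44, 66, 99, 121, 132, 198, 242, 363, 396, 484, 726, 1089, 1452, 2178, 4356.
Check each in increasing order: 219^1 ≡ 219;  219^2 ≡ 34;  219^3 ≡ 3089;  219^4 ≡ 1156;  219^6 ≡ 91;  219^9 ≡ 2251;  219^11 ≡ 2465;  219^12 ≡ 3924;  219^18 ≡ 4167;  219^22 ≡ 2567;  219^33 ≡ 1291;  219^36 ≡ 1244;  219^44 ≡ 1705;  219^66 ≡ 2307;  219^99 ≡ 2506;  219^121 ≡ 1970;  219^132 ≡ 2352;  219^198 ≡ 1599;  219^242 ≡ 3170;  219^363 ≡ 1319;  219^396 ≡ 3599;  219^484 ≡ 1658;  219^726 ≡ 1318;  219^1089 ≡ 4356;  219^1452 ≡ 3038;  219^2178 ≡ 1.
Smallest exponent giving 1 is 2178.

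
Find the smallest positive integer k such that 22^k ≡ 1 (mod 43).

The order of 22 must divide p − 1 = 42 = 2 · 3 · 7.
Divisors: 1, 2, 3, 6, 7, 14, 21, 42.
Check each in increasing order: 22^1 ≡ 22;  22^2 ≡ 11;  22^3 ≡ 27;  22^6 ≡ 41;  22^7 ≡ 42;  22^14 ≡ 1.
Smallest exponent giving 1 is 14.

14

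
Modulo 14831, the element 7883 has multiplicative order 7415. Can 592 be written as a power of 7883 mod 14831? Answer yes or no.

592 ∈ ⟨7883⟩ iff 592^7415 ≡ 1 (mod 14831), since |⟨7883⟩| = 7415.
592^7415 mod 14831 = 14830.
Since 14830 ≠ 1, 592 does not lie in the subgroup.

no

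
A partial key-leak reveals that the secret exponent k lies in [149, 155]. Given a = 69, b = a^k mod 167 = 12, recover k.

Compute 69^149 mod 167 = 134, then multiply by 69 repeatedly:
  69^149=134  69^150=61  69^151=34  69^152=8  69^153=51
  69^154=12
Found 12 at exponent 154.

154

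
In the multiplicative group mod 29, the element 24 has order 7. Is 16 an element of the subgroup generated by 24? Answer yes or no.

16 ∈ ⟨24⟩ iff 16^7 ≡ 1 (mod 29), since |⟨24⟩| = 7.
16^7 mod 29 = 1.
Since 1 = 1, 16 lies in the subgroup.

yes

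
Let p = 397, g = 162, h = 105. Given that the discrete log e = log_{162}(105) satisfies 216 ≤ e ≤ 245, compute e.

244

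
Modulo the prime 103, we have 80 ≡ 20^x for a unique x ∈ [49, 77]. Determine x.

57

Compute 20^49 mod 103 = 43, then multiply by 20 repeatedly:
  20^49=43  20^50=36  20^51=102  20^52=83  20^53=12
  20^54=34  20^55=62  20^56=4  20^57=80
Found 80 at exponent 57.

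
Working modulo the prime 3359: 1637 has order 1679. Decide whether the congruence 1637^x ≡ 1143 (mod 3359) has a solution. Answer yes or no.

1143 ∈ ⟨1637⟩ iff 1143^1679 ≡ 1 (mod 3359), since |⟨1637⟩| = 1679.
1143^1679 mod 3359 = 1.
Since 1 = 1, 1143 lies in the subgroup.

yes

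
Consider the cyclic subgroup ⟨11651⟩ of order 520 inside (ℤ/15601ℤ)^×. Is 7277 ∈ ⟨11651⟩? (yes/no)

7277 ∈ ⟨11651⟩ iff 7277^520 ≡ 1 (mod 15601), since |⟨11651⟩| = 520.
7277^520 mod 15601 = 6671.
Since 6671 ≠ 1, 7277 does not lie in the subgroup.

no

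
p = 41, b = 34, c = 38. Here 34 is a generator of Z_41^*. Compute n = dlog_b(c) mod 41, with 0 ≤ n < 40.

25

Successive powers of 34 modulo 41:
  34^0=1  34^1=34  34^2=8  34^3=26  34^4=23  34^5=3
  34^6=20  34^7=24  34^8=37  34^9=28  34^10=9  34^11=19
  34^12=31  34^13=29  34^14=2  34^15=27  34^16=16  34^17=11
  34^18=5  34^19=6  34^20=40  34^21=7  34^22=33  34^23=15
  34^24=18  34^25=38
So 34^25 ≡ 38 (mod 41), giving n = 25.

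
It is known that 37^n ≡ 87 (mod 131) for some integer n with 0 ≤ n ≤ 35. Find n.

Compute 37^0 mod 131 = 1, then multiply by 37 repeatedly:
  37^0=1  37^1=37  37^2=59  37^3=87
Found 87 at exponent 3.

3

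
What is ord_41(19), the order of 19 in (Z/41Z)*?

40

The order of 19 must divide p − 1 = 40 = 2^3 · 5.
Divisors: 1, 2, 4, 5, 8, 10, 20, 40.
Check each in increasing order: 19^1 ≡ 19;  19^2 ≡ 33;  19^4 ≡ 23;  19^5 ≡ 27;  19^8 ≡ 37;  19^10 ≡ 32;  19^20 ≡ 40;  19^40 ≡ 1.
Smallest exponent giving 1 is 40.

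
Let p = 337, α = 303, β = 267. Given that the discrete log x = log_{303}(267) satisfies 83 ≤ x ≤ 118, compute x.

Compute 303^83 mod 337 = 293, then multiply by 303 repeatedly:
  303^83=293  303^84=148  303^85=23  303^86=229  303^87=302
  303^88=179  303^89=317  303^90=6  303^91=133  303^92=196
  303^93=76  303^94=112  303^95=236  303^96=64  303^97=183
  303^98=181  303^99=249  303^100=296  303^101=46  303^102=121
  303^103=267
Found 267 at exponent 103.

103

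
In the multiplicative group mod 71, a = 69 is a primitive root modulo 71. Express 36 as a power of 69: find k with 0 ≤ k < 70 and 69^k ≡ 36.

34

Baby-step giant-step with m = ceil(sqrt(70)) = 9.
Baby table (69^j mod 71 for j=0..8):
  0:1  1:69  2:4  3:63  4:16  5:39  6:64  7:14
  8:43
Giant step factor: 69^(-9) ≡ 52 (mod 71).
Scan 36·52^i mod 71 for i = 0, 1, …:
  i=0: 36   i=1: 26   i=2: 3   i=3: 14
Match at i=3, j=7: k = 3·9 + 7 = 34.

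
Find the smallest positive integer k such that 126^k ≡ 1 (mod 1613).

13

The order of 126 must divide p − 1 = 1612 = 2^2 · 13 · 31.
Divisors: 1, 2, 4, 13, 26, 31, 52, 62, 124, 403, 806, 1612.
Check each in increasing order: 126^1 ≡ 126;  126^2 ≡ 1359;  126^4 ≡ 1609;  126^13 ≡ 1.
Smallest exponent giving 1 is 13.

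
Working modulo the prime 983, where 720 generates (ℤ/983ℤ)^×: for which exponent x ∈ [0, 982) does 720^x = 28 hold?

Baby-step giant-step with m = ceil(sqrt(982)) = 32.
Baby table (720^j mod 983 for j=0..31):
  0:1  1:720  2:359  3:934  4:108  5:103  6:435  7:606
  8:851  9:311  10:779  11:570  12:489  13:166  14:577  15:614
  16:713  17:234  18:387  19:451  20:330  21:697  22:510  23:541
  24:252  25:568  26:32  27:431  28:675  29:398  30:507  31:347
Giant step factor: 720^(-32) ≡ 56 (mod 983).
Scan 28·56^i mod 983 for i = 0, 1, …:
  i=0: 28   i=1: 585   i=2: 321   i=3: 282
  i=4: 64   i=5: 635   i=6: 172   i=7: 785
  i=8: 708   i=9: 328     …   i=16: 770
  i=17: 851
Match at i=17, j=8: x = 17·32 + 8 = 552.

552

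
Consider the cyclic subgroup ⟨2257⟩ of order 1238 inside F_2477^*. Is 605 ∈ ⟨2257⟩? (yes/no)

no

605 ∈ ⟨2257⟩ iff 605^1238 ≡ 1 (mod 2477), since |⟨2257⟩| = 1238.
605^1238 mod 2477 = 2476.
Since 2476 ≠ 1, 605 does not lie in the subgroup.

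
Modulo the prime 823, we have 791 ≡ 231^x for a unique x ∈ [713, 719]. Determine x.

Compute 231^713 mod 823 = 553, then multiply by 231 repeatedly:
  231^713=553  231^714=178  231^715=791
Found 791 at exponent 715.

715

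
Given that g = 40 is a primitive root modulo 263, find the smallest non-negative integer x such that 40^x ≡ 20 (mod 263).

75

Baby-step giant-step with m = ceil(sqrt(262)) = 17.
Baby table (40^j mod 263 for j=0..16):
  0:1  1:40  2:22  3:91  4:221  5:161  6:128  7:123
  8:186  9:76  10:147  11:94  12:78  13:227  14:138  15:260
  16:143
Giant step factor: 40^(-17) ≡ 259 (mod 263).
Scan 20·259^i mod 263 for i = 0, 1, …:
  i=0: 20   i=1: 183   i=2: 57   i=3: 35
  i=4: 123
Match at i=4, j=7: x = 4·17 + 7 = 75.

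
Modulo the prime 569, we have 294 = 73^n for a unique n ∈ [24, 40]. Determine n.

37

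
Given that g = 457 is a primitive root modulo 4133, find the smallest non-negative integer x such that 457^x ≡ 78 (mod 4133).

Baby-step giant-step with m = ceil(sqrt(4132)) = 65.
Baby table (457^j mod 4133 for j=0..64):
  0:1  1:457  2:2199  3:624  4:4124  5:20  6:874  7:2650
  8:81  9:3953  10:400  11:948  12:3404  13:1620  14:533  15:3867
  16:2428  17:1952  18:3469  19:2394  20:2946  21:3097  22:1843  23:3252
  24:2417  25:1058  26:4078  27:3796  28:3045  29:2877  30:495  31:3033
  32:1526  33:3038  34:3811  35:1634  36:2798  37:1589  38:2898  39:1826
  40:3749  41:2231  42:2849  43:98  44:3456  45:586  46:3290  47:3251
  48:1960  49:2992  50:3454  51:3805  52:3025  53:2003  54:1978  55:2952
  56:1706  57:2638  58:2863  59:2363  60:1178  61:1056  62:3164  63:3531
  64:1797
Giant step factor: 457^(-65) ≡ 3916 (mod 4133).
Scan 78·3916^i mod 4133 for i = 0, 1, …:
  i=0: 78   i=1: 3739   i=2: 2838   i=3: 4104
  i=4: 2160   i=5: 2442   i=6: 3243   i=7: 3012
  i=8: 3543   i=9: 4040     …   i=55: 3663
  i=56: 2798
Match at i=56, j=36: x = 56·65 + 36 = 3676.

3676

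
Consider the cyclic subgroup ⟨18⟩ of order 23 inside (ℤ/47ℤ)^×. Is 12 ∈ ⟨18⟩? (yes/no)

yes

12 ∈ ⟨18⟩ iff 12^23 ≡ 1 (mod 47), since |⟨18⟩| = 23.
12^23 mod 47 = 1.
Since 1 = 1, 12 lies in the subgroup.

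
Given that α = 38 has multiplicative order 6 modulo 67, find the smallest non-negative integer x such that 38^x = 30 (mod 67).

5

Successive powers of 38 modulo 67:
  38^0=1  38^1=38  38^2=37  38^3=66  38^4=29  38^5=30
So 38^5 ≡ 30 (mod 67), giving x = 5.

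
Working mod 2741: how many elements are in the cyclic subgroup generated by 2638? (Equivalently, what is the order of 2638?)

1370

The order of 2638 must divide p − 1 = 2740 = 2^2 · 5 · 137.
Divisors: 1, 2, 4, 5, 10, 20, 137, 274, 548, 685, 1370, 2740.
Check each in increasing order: 2638^1 ≡ 2638;  2638^2 ≡ 2386;  2638^4 ≡ 2680;  2638^5 ≡ 801;  2638^10 ≡ 207;  2638^20 ≡ 1734;  2638^137 ≡ 966;  2638^274 ≡ 1216;  2638^548 ≡ 1257;  2638^685 ≡ 2740;  2638^1370 ≡ 1.
Smallest exponent giving 1 is 1370.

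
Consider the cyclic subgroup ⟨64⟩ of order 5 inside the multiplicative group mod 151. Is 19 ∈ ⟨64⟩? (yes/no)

⟨64⟩ has order 5; its elements mod 151 are {1, 8, 19, 59, 64}.
19 is in this set.

yes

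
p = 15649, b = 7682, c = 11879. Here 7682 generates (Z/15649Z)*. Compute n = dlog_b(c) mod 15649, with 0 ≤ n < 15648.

2629

Baby-step giant-step with m = ceil(sqrt(15648)) = 126.
Baby table (7682^j mod 15649 for j=0..125):
  0:1  1:7682  2:745  3:11205  4:7310  5:6808  6:98  7:1684
  8:10414  9:2660  10:12175  11:9926  12:9604  13:8542  14:3387  15:10296
  16:3826  17:2510  18:2252  19:7719  20:3297  21:7472  22:15021  23:11245
  24:1610  25:5310  26:10126  27:12402  28:1052  29:6580  30:1290  31:3963
  32:6461  33:10423  34:9202  35:3231  36:1228  37:12798  38:7218  39:4269
  40:9803  41:3658  42:10801  43:2284  44:3159  45:11488  46:6105  47:14206
  48:10015  49:4746  50:12251  51:14745  52:3628  53:15076  54:11232  55:11287
  56:11274  57:5302  58:11266  59:6442  60:5306  61:10696  62:9422  63:3179
  64:8638  65:5356  66:3571  67:15374  68:65  69:14211  70:1478  71:8471
  72:5680  73:4348  74:6370  75:15566  76:4003  77:761  78:8925  79:3581
  80:13949  81:7515  82:1069  83:11982  84:13955  85:6660  86:5539  87:967
  88:10868  89:561  90:6127  91:11071  92:10756  93:872  94:932  95:8031
  96:5784  97:5177  98:5605  99:7211  100:13091  101:4588  102:3468  103:6578
  104:1575  105:2473  106:15349  107:11452  108:11235  109:3035  110:13509  111:7619
  112:1898  113:11217  114:5600  115:99  116:9366  117:11159  118:13865  119:3836
  120:1085  121:9702  122:10226  123:13801  124:12956  125:352
Giant step factor: 7682^(-126) ≡ 11022 (mod 15649).
Scan 11879·11022^i mod 15649 for i = 0, 1, …:
  i=0: 11879   i=1: 10804   i=2: 8447   i=3: 6933
  i=4: 1459   i=5: 9575   i=6: 14443   i=7: 9118
  i=8: 718   i=9: 11051     …   i=19: 13521
  i=20: 3035
Match at i=20, j=109: n = 20·126 + 109 = 2629.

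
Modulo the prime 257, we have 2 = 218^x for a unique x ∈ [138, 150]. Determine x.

144

Compute 218^138 mod 257 = 114, then multiply by 218 repeatedly:
  218^138=114  218^139=180  218^140=176  218^141=75  218^142=159
  218^143=224  218^144=2
Found 2 at exponent 144.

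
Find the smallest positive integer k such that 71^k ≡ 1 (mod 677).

169

The order of 71 must divide p − 1 = 676 = 2^2 · 13^2.
Divisors: 1, 2, 4, 13, 26, 52, 169, 338, 676.
Check each in increasing order: 71^1 ≡ 71;  71^2 ≡ 302;  71^4 ≡ 486;  71^13 ≡ 263;  71^26 ≡ 115;  71^52 ≡ 362;  71^169 ≡ 1.
Smallest exponent giving 1 is 169.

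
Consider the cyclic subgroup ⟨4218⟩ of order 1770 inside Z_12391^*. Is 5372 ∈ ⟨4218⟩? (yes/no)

no

5372 ∈ ⟨4218⟩ iff 5372^1770 ≡ 1 (mod 12391), since |⟨4218⟩| = 1770.
5372^1770 mod 12391 = 10657.
Since 10657 ≠ 1, 5372 does not lie in the subgroup.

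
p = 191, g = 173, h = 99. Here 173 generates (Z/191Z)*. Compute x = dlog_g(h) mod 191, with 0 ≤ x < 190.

Baby-step giant-step with m = ceil(sqrt(190)) = 14.
Baby table (173^j mod 191 for j=0..13):
  0:1  1:173  2:133  3:89  4:117  5:186  6:90  7:99
  8:128  9:179  10:25  11:123  12:78  13:124
Giant step factor: 173^(-14) ≡ 156 (mod 191).
Scan 99·156^i mod 191 for i = 0, 1, …:
  i=0: 99
Match at i=0, j=7: x = 0·14 + 7 = 7.

7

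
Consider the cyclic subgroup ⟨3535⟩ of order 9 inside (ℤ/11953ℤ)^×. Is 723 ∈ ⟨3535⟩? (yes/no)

723 ∈ ⟨3535⟩ iff 723^9 ≡ 1 (mod 11953), since |⟨3535⟩| = 9.
723^9 mod 11953 = 1.
Since 1 = 1, 723 lies in the subgroup.

yes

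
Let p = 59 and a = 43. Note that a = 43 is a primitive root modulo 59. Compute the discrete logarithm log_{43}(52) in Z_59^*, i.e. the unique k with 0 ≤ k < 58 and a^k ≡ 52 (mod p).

19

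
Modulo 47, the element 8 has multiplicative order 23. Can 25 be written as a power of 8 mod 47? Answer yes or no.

⟨8⟩ has order 23; its elements mod 47 are {1, 2, 3, 4, 6, 7, 8, 9, 12, 14, 16, 17, 18, 21, 24, 25, 27, 28, 32, 34, 36, 37, 42}.
25 is in this set.

yes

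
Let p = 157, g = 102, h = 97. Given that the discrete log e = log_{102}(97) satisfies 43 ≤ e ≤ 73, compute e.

61

Compute 102^43 mod 157 = 94, then multiply by 102 repeatedly:
  102^43=94  102^44=11  102^45=23  102^46=148  102^47=24
  102^48=93  102^49=66  102^50=138  102^51=103  102^52=144
  102^53=87  102^54=82  102^55=43  102^56=147  102^57=79
  102^58=51  102^59=21  102^60=101  102^61=97
Found 97 at exponent 61.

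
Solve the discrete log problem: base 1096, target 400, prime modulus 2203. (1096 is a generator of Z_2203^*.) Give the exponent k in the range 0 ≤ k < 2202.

2180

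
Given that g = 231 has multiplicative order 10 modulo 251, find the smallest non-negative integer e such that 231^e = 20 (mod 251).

6

Successive powers of 231 modulo 251:
  231^0=1  231^1=231  231^2=149  231^3=32  231^4=113  231^5=250
  231^6=20
So 231^6 ≡ 20 (mod 251), giving e = 6.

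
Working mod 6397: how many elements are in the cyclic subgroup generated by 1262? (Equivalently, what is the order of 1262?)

1599

The order of 1262 must divide p − 1 = 6396 = 2^2 · 3 · 13 · 41.
Divisors: 1, 2, 3, 4, 6, 12, 13, 26, 39, 41, 52, 78, 82, 123, 156, 164, 246, 492, 533, 1066, 1599, 2132, 3198, 6396.
Check each in increasing order: 1262^1 ≡ 1262;  1262^2 ≡ 6188;  1262^3 ≡ 4916;  1262^4 ≡ 5299;  1262^6 ≡ 5587;  1262^12 ≡ 3606;  1262^13 ≡ 2505;  1262^26 ≡ 5965;  1262^39 ≡ 5330;  1262^41 ≡ 5505;  1262^52 ≡ 1111;  1262^78 ≡ 6220;  1262^82 ≡ 2436;  1262^123 ≡ 2068;  1262^156 ≡ 5741;  1262^164 ≡ 4077;  1262^246 ≡ 3428;  1262^492 ≡ 6292;  1262^533 ≡ 4102;  1262^1066 ≡ 2294;  1262^1599 ≡ 1.
Smallest exponent giving 1 is 1599.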